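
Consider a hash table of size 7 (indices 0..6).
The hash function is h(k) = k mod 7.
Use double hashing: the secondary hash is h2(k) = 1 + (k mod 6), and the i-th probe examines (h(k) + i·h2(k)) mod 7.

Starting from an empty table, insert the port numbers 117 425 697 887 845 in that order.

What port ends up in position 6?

697

Insert 117: h=5, slot 5 empty => index 5.
Insert 425: h=5, h2=6, slot 5 occupied => index 4.
Insert 697: h=4, h2=2, slot 4 occupied => index 6.
Insert 887: h=5, h2=6, slots 5,4 occupied => index 3.
Insert 845: h=5, h2=6, slots 5,4,3 occupied => index 2.
Table: [—, —, 845, 887, 425, 117, 697]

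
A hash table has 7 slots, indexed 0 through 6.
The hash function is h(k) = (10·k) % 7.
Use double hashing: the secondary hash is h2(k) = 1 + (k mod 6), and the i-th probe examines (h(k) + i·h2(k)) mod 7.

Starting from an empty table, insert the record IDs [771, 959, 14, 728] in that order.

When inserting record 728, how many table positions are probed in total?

Insert 771: h=3, slot 3 empty => index 3.
Insert 959: h=0, slot 0 empty => index 0.
Insert 14: h=0, h2=3, slots 0,3 occupied => index 6.
Insert 728: h=0, h2=3, slots 0,3,6 occupied => index 2.
Table: [959, —, 728, 771, —, —, 14]

4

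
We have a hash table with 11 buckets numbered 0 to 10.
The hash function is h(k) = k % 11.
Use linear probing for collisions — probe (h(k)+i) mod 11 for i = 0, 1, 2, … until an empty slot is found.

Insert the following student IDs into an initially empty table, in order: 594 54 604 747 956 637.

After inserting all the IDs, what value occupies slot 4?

637

594: h=0 => slot 0
54: h=10 => slot 10
604: h=10, probe 10,0,1 => slot 1
747: h=10, probe 10,0,1,2 => slot 2
956: h=10, probe 10,0,1,2,3 => slot 3
637: h=10, probe 10,0,1,2,3,4 => slot 4
Table: [594, 604, 747, 956, 637, _, _, _, _, _, 54]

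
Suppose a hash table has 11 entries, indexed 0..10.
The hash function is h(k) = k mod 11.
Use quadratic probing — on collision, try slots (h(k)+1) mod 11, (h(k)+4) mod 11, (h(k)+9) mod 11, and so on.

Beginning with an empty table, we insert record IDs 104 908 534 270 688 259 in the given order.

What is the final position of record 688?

Insert 104: h=5, slot 5 empty => index 5.
Insert 908: h=6, slot 6 empty => index 6.
Insert 534: h=6, slot 6 occupied => index 7.
Insert 270: h=6, slots 6,7 occupied => index 10.
Insert 688: h=6, slots 6,7,10 occupied => index 4.
Insert 259: h=6, slots 6,7,10,4 occupied => index 0.
Table: [259, -, -, -, 688, 104, 908, 534, -, -, 270]

4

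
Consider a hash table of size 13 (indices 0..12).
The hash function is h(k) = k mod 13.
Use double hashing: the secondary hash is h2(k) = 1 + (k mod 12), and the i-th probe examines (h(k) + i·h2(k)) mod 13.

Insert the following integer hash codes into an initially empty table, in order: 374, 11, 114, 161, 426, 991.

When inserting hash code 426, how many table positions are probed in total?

Insert 374: h=10, slot 10 empty → index 10.
Insert 11: h=11, slot 11 empty → index 11.
Insert 114: h=10, h2=7, slot 10 occupied → index 4.
Insert 161: h=5, slot 5 empty → index 5.
Insert 426: h=10, h2=7, slots 10,4,11,5 occupied → index 12.
Insert 991: h=3, slot 3 empty → index 3.
Table: [∅, ∅, ∅, 991, 114, 161, ∅, ∅, ∅, ∅, 374, 11, 426]

5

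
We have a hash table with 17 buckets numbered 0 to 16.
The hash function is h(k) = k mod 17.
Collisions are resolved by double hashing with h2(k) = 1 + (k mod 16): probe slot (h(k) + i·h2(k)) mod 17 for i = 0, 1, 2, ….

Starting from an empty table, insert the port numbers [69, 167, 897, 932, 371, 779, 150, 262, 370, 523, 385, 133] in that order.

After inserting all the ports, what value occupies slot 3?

133

Insert 69: h=1, slot 1 empty => index 1.
Insert 167: h=14, slot 14 empty => index 14.
Insert 897: h=13, slot 13 empty => index 13.
Insert 932: h=14, h2=5, slot 14 occupied => index 2.
Insert 371: h=14, h2=4, slots 14,1 occupied => index 5.
Insert 779: h=14, h2=12, slot 14 occupied => index 9.
Insert 150: h=14, h2=7, slot 14 occupied => index 4.
Insert 262: h=7, slot 7 empty => index 7.
Insert 370: h=13, h2=3, slot 13 occupied => index 16.
Insert 523: h=13, h2=12, slot 13 occupied => index 8.
Insert 385: h=11, slot 11 empty => index 11.
Insert 133: h=14, h2=6, slot 14 occupied => index 3.
Table: [_, 69, 932, 133, 150, 371, _, 262, 523, 779, _, 385, _, 897, 167, _, 370]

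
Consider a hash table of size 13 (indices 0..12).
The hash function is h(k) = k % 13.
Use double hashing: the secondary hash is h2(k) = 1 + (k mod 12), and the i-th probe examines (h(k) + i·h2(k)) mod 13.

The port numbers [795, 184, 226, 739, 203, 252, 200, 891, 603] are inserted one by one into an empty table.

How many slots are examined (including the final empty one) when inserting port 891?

795 hashes to 2; slot 2 is free → place at 2.
184 hashes to 2, h2=5; 2 taken → place at 7.
226 hashes to 5; slot 5 is free → place at 5.
739 hashes to 11; slot 11 is free → place at 11.
203 hashes to 8; slot 8 is free → place at 8.
252 hashes to 5, h2=1; 5 taken → place at 6.
200 hashes to 5, h2=9; 5 taken → place at 1.
891 hashes to 7, h2=4; 7,11,2,6 taken → place at 10.
603 hashes to 5, h2=4; 5 taken → place at 9.
Table: [∅, 200, 795, ∅, ∅, 226, 252, 184, 203, 603, 891, 739, ∅]

5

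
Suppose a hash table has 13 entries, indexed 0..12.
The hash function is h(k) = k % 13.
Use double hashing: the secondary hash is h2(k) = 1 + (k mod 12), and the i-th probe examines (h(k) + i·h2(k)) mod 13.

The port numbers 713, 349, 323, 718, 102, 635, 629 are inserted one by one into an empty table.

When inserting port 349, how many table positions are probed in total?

Insert 713: h=11, slot 11 empty -> index 11.
Insert 349: h=11, h2=2, slot 11 occupied -> index 0.
Insert 323: h=11, h2=12, slot 11 occupied -> index 10.
Insert 718: h=3, slot 3 empty -> index 3.
Insert 102: h=11, h2=7, slot 11 occupied -> index 5.
Insert 635: h=11, h2=12, slots 11,10 occupied -> index 9.
Insert 629: h=5, h2=6, slots 5,11 occupied -> index 4.
Table: [349, ∅, ∅, 718, 629, 102, ∅, ∅, ∅, 635, 323, 713, ∅]

2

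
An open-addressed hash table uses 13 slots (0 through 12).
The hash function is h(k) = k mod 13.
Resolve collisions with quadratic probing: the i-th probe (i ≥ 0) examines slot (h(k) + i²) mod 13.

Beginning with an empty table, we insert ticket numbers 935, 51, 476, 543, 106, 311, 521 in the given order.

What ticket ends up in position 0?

935 hashes to 12; slot 12 is free => place at 12.
51 hashes to 12; 12 taken => place at 0.
476 hashes to 8; slot 8 is free => place at 8.
543 hashes to 10; slot 10 is free => place at 10.
106 hashes to 2; slot 2 is free => place at 2.
311 hashes to 12; 12,0 taken => place at 3.
521 hashes to 1; slot 1 is free => place at 1.
Table: [51, 521, 106, 311, ., ., ., ., 476, ., 543, ., 935]

51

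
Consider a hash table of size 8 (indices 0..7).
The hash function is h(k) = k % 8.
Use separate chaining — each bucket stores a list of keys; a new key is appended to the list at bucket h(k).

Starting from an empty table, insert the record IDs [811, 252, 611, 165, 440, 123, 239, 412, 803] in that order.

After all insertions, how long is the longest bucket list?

Insert 811: h=3, bucket 3 empty -> new chain.
Insert 252: h=4, bucket 4 empty -> new chain.
Insert 611: h=3, bucket 3 nonempty -> append to chain.
Insert 165: h=5, bucket 5 empty -> new chain.
Insert 440: h=0, bucket 0 empty -> new chain.
Insert 123: h=3, bucket 3 nonempty -> append to chain.
Insert 239: h=7, bucket 7 empty -> new chain.
Insert 412: h=4, bucket 4 nonempty -> append to chain.
Insert 803: h=3, bucket 3 nonempty -> append to chain.
Final buckets:
0: 440
1: ∅
2: ∅
3: 811 -> 611 -> 123 -> 803
4: 252 -> 412
5: 165
6: ∅
7: 239

4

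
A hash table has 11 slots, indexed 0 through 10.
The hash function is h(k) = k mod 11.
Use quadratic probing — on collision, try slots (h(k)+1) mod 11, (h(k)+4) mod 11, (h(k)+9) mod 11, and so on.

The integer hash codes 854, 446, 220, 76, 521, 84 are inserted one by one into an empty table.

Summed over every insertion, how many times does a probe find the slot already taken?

1

854 hashes to 7; slot 7 is free => place at 7.
446 hashes to 6; slot 6 is free => place at 6.
220 hashes to 0; slot 0 is free => place at 0.
76 hashes to 10; slot 10 is free => place at 10.
521 hashes to 4; slot 4 is free => place at 4.
84 hashes to 7; 7 taken => place at 8.
Table: [220, -, -, -, 521, -, 446, 854, 84, -, 76]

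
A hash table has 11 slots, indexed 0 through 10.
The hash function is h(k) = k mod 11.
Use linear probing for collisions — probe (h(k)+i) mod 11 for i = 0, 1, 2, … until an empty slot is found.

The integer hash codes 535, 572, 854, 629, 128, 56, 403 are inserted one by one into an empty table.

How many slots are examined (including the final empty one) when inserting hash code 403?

535 hashes to 7; slot 7 is free => place at 7.
572 hashes to 0; slot 0 is free => place at 0.
854 hashes to 7; 7 taken => place at 8.
629 hashes to 2; slot 2 is free => place at 2.
128 hashes to 7; 7,8 taken => place at 9.
56 hashes to 1; slot 1 is free => place at 1.
403 hashes to 7; 7,8,9 taken => place at 10.
Table: [572, 56, 629, -, -, -, -, 535, 854, 128, 403]

4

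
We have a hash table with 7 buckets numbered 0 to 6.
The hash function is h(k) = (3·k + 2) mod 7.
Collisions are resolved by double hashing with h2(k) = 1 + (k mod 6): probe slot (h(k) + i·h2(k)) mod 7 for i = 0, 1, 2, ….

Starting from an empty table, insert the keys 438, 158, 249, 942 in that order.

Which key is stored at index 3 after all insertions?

438: h=0 -> slot 0
158: h=0, h2=3, probe 0,3 -> slot 3
249: h=0, h2=4, probe 0,4 -> slot 4
942: h=0, h2=1, probe 0,1 -> slot 1
Table: [438, 942, _, 158, 249, _, _]

158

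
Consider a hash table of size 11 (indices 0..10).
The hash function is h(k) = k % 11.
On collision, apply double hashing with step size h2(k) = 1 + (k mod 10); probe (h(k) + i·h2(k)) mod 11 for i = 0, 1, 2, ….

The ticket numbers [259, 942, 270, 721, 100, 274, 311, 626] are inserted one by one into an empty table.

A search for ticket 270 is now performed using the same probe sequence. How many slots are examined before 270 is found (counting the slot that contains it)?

259 hashes to 6; slot 6 is free -> place at 6.
942 hashes to 7; slot 7 is free -> place at 7.
270 hashes to 6, h2=1; 6,7 taken -> place at 8.
721 hashes to 6, h2=2; 6,8 taken -> place at 10.
100 hashes to 1; slot 1 is free -> place at 1.
274 hashes to 10, h2=5; 10 taken -> place at 4.
311 hashes to 3; slot 3 is free -> place at 3.
626 hashes to 10, h2=7; 10,6 taken -> place at 2.
Table: [∅, 100, 626, 311, 274, ∅, 259, 942, 270, ∅, 721]
Lookup 270: h=6, h2=1, probe 6,7,8 → found at 8.

3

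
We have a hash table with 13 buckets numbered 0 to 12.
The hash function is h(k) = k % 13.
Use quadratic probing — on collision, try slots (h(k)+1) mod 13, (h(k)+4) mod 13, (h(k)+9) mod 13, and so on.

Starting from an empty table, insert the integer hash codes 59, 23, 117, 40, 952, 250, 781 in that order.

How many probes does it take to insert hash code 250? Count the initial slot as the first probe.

2

59: h=7 → slot 7
23: h=10 → slot 10
117: h=0 → slot 0
40: h=1 → slot 1
952: h=3 → slot 3
250: h=3, probe 3,4 → slot 4
781: h=1, probe 1,2 → slot 2
Table: [117, 40, 781, 952, 250, ., ., 59, ., ., 23, ., .]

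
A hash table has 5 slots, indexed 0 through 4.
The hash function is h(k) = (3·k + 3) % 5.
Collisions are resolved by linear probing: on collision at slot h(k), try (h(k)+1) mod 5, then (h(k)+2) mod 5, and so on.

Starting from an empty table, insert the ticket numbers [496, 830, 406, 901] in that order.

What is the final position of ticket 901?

Insert 496: h=1, slot 1 empty => index 1.
Insert 830: h=3, slot 3 empty => index 3.
Insert 406: h=1, slot 1 occupied => index 2.
Insert 901: h=1, slots 1,2,3 occupied => index 4.
Table: [_, 496, 406, 830, 901]

4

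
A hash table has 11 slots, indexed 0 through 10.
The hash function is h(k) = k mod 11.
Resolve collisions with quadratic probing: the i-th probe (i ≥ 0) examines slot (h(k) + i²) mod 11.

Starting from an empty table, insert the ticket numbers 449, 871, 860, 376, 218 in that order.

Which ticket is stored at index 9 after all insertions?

449

449 hashes to 9; slot 9 is free -> place at 9.
871 hashes to 2; slot 2 is free -> place at 2.
860 hashes to 2; 2 taken -> place at 3.
376 hashes to 2; 2,3 taken -> place at 6.
218 hashes to 9; 9 taken -> place at 10.
Table: [_, _, 871, 860, _, _, 376, _, _, 449, 218]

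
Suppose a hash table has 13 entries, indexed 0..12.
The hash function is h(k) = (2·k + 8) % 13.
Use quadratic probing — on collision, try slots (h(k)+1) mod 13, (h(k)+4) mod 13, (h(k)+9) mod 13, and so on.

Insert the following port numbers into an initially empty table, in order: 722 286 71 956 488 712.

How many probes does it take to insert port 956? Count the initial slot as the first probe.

722: h=9 => slot 9
286: h=8 => slot 8
71: h=7 => slot 7
956: h=9, probe 9,10 => slot 10
488: h=9, probe 9,10,0 => slot 0
712: h=2 => slot 2
Table: [488, _, 712, _, _, _, _, 71, 286, 722, 956, _, _]

2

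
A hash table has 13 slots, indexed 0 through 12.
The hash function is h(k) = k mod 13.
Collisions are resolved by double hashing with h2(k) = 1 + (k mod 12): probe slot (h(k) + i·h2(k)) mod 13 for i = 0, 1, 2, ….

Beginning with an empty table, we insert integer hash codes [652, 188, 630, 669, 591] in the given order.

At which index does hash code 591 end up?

10

652: h=2 → slot 2
188: h=6 → slot 6
630: h=6, h2=7, probe 6,0 → slot 0
669: h=6, h2=10, probe 6,3 → slot 3
591: h=6, h2=4, probe 6,10 → slot 10
Table: [630, ., 652, 669, ., ., 188, ., ., ., 591, ., .]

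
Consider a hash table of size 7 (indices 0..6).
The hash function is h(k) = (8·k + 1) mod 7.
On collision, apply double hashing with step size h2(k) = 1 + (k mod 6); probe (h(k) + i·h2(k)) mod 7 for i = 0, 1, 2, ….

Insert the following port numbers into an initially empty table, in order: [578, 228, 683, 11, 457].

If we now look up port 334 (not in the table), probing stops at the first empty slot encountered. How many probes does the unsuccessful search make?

3

Insert 578: h=5, slot 5 empty → index 5.
Insert 228: h=5, h2=1, slot 5 occupied → index 6.
Insert 683: h=5, h2=6, slot 5 occupied → index 4.
Insert 11: h=5, h2=6, slots 5,4 occupied → index 3.
Insert 457: h=3, h2=2, slots 3,5 occupied → index 0.
Table: [457, ., ., 11, 683, 578, 228]
Lookup 334: h=6, h2=5, probe 6,4,2 → slot 2 empty, not found.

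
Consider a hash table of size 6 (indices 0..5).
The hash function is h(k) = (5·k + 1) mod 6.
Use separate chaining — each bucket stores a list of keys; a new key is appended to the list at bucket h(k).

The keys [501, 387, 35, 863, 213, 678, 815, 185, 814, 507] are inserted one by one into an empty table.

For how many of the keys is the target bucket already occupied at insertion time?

6

Insert 501: h=4, bucket 4 empty -> new chain.
Insert 387: h=4, bucket 4 nonempty -> append to chain.
Insert 35: h=2, bucket 2 empty -> new chain.
Insert 863: h=2, bucket 2 nonempty -> append to chain.
Insert 213: h=4, bucket 4 nonempty -> append to chain.
Insert 678: h=1, bucket 1 empty -> new chain.
Insert 815: h=2, bucket 2 nonempty -> append to chain.
Insert 185: h=2, bucket 2 nonempty -> append to chain.
Insert 814: h=3, bucket 3 empty -> new chain.
Insert 507: h=4, bucket 4 nonempty -> append to chain.
Final buckets:
0: ∅
1: 678
2: 35 -> 863 -> 815 -> 185
3: 814
4: 501 -> 387 -> 213 -> 507
5: ∅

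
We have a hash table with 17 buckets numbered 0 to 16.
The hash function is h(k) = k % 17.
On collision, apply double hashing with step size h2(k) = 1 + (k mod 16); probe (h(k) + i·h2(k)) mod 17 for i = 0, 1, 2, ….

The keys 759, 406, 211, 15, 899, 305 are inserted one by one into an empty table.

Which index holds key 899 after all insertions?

759: h=11 -> slot 11
406: h=15 -> slot 15
211: h=7 -> slot 7
15: h=15, h2=16, probe 15,14 -> slot 14
899: h=15, h2=4, probe 15,2 -> slot 2
305: h=16 -> slot 16
Table: [., ., 899, ., ., ., ., 211, ., ., ., 759, ., ., 15, 406, 305]

2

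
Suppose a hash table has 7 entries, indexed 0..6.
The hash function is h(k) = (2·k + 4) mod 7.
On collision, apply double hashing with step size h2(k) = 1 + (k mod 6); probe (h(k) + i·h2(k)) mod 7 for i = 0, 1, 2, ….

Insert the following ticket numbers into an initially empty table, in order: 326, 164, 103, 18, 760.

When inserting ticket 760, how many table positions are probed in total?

3

326: h=5 → slot 5
164: h=3 → slot 3
103: h=0 → slot 0
18: h=5, h2=1, probe 5,6 → slot 6
760: h=5, h2=5, probe 5,3,1 → slot 1
Table: [103, 760, —, 164, —, 326, 18]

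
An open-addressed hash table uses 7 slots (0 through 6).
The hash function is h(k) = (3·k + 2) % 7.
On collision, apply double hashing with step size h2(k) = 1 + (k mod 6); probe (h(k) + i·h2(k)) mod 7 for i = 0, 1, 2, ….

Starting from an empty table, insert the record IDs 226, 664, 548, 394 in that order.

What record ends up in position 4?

548

Insert 226: h=1, slot 1 empty -> index 1.
Insert 664: h=6, slot 6 empty -> index 6.
Insert 548: h=1, h2=3, slot 1 occupied -> index 4.
Insert 394: h=1, h2=5, slots 1,6,4 occupied -> index 2.
Table: [_, 226, 394, _, 548, _, 664]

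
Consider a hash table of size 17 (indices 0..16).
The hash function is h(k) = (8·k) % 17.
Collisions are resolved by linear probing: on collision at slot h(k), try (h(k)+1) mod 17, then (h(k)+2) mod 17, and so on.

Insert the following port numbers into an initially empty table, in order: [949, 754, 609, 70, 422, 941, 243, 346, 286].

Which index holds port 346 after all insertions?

0

949: h=10 => slot 10
754: h=14 => slot 14
609: h=10, probe 10,11 => slot 11
70: h=16 => slot 16
422: h=10, probe 10,11,12 => slot 12
941: h=14, probe 14,15 => slot 15
243: h=6 => slot 6
346: h=14, probe 14,15,16,0 => slot 0
286: h=10, probe 10,11,12,13 => slot 13
Table: [346, ., ., ., ., ., 243, ., ., ., 949, 609, 422, 286, 754, 941, 70]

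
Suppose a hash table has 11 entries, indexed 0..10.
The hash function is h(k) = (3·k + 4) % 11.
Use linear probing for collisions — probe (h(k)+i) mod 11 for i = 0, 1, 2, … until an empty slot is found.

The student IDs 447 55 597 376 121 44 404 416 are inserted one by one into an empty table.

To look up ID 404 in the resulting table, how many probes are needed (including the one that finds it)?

2

447: h=3 => slot 3
55: h=4 => slot 4
597: h=2 => slot 2
376: h=10 => slot 10
121: h=4, probe 4,5 => slot 5
44: h=4, probe 4,5,6 => slot 6
404: h=6, probe 6,7 => slot 7
416: h=9 => slot 9
Table: [—, —, 597, 447, 55, 121, 44, 404, —, 416, 376]
Lookup 404: h=6, probe 6,7 → found at 7.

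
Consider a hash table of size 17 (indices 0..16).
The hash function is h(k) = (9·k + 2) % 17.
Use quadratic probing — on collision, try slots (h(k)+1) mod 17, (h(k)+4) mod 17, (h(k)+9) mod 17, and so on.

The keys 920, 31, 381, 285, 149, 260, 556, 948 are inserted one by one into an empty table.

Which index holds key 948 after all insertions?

920: h=3 => slot 3
31: h=9 => slot 9
381: h=14 => slot 14
285: h=0 => slot 0
149: h=0, probe 0,1 => slot 1
260: h=13 => slot 13
556: h=8 => slot 8
948: h=0, probe 0,1,4 => slot 4
Table: [285, 149, ., 920, 948, ., ., ., 556, 31, ., ., ., 260, 381, ., .]

4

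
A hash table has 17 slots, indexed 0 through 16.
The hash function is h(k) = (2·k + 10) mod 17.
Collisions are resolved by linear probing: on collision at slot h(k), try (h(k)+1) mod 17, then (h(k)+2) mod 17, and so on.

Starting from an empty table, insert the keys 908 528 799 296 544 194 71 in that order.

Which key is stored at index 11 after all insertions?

544

908: h=7 → slot 7
528: h=12 → slot 12
799: h=10 → slot 10
296: h=7, probe 7,8 → slot 8
544: h=10, probe 10,11 → slot 11
194: h=7, probe 7,8,9 → slot 9
71: h=16 → slot 16
Table: [., ., ., ., ., ., ., 908, 296, 194, 799, 544, 528, ., ., ., 71]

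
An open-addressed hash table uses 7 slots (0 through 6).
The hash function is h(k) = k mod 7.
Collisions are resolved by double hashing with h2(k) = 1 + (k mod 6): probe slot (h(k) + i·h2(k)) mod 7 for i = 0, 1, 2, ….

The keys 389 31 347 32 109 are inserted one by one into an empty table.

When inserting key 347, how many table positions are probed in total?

389: h=4 -> slot 4
31: h=3 -> slot 3
347: h=4, h2=6, probe 4,3,2 -> slot 2
32: h=4, h2=3, probe 4,0 -> slot 0
109: h=4, h2=2, probe 4,6 -> slot 6
Table: [32, ., 347, 31, 389, ., 109]

3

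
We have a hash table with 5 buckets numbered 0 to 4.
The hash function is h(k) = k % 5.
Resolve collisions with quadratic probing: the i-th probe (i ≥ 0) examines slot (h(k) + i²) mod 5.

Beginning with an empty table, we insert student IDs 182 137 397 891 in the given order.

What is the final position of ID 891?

0

182: h=2 → slot 2
137: h=2, probe 2,3 → slot 3
397: h=2, probe 2,3,1 → slot 1
891: h=1, probe 1,2,0 → slot 0
Table: [891, 397, 182, 137, —]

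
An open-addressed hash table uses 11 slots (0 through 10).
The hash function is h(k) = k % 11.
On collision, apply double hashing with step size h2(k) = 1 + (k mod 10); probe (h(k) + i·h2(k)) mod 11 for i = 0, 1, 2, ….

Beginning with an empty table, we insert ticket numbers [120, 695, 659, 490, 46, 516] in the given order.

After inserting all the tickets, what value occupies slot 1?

516

120: h=10 => slot 10
695: h=2 => slot 2
659: h=10, h2=10, probe 10,9 => slot 9
490: h=6 => slot 6
46: h=2, h2=7, probe 2,9,5 => slot 5
516: h=10, h2=7, probe 10,6,2,9,5,1 => slot 1
Table: [_, 516, 695, _, _, 46, 490, _, _, 659, 120]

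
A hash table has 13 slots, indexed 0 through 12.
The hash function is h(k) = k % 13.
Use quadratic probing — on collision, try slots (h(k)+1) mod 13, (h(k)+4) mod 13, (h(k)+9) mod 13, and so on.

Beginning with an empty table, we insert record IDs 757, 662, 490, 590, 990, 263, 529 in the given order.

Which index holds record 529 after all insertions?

10

757 hashes to 3; slot 3 is free → place at 3.
662 hashes to 12; slot 12 is free → place at 12.
490 hashes to 9; slot 9 is free → place at 9.
590 hashes to 5; slot 5 is free → place at 5.
990 hashes to 2; slot 2 is free → place at 2.
263 hashes to 3; 3 taken → place at 4.
529 hashes to 9; 9 taken → place at 10.
Table: [_, _, 990, 757, 263, 590, _, _, _, 490, 529, _, 662]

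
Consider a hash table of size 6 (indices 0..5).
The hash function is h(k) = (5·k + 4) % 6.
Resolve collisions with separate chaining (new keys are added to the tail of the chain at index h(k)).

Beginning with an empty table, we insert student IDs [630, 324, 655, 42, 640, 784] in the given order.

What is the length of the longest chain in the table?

3

630 -> bucket 4
324 -> bucket 4 (collision)
655 -> bucket 3
42 -> bucket 4 (collision)
640 -> bucket 0
784 -> bucket 0 (collision)
Final buckets:
0: 640 -> 784
1: -
2: -
3: 655
4: 630 -> 324 -> 42
5: -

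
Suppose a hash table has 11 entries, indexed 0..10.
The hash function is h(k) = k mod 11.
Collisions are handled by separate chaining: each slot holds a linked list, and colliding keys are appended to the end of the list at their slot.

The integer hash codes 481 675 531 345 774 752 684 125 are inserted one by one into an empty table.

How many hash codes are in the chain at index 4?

481 → bucket 8
675 → bucket 4
531 → bucket 3
345 → bucket 4 (collision)
774 → bucket 4 (collision)
752 → bucket 4 (collision)
684 → bucket 2
125 → bucket 4 (collision)
Final buckets:
0: —
1: —
2: 684
3: 531
4: 675 -> 345 -> 774 -> 752 -> 125
5: —
6: —
7: —
8: 481
9: —
10: —

5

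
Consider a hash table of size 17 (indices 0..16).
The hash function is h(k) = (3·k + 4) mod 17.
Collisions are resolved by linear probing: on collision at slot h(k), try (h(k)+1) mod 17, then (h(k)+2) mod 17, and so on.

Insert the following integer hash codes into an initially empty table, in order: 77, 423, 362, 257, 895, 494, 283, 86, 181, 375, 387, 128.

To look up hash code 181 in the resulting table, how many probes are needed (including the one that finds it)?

3

Insert 77: h=14, slot 14 empty → index 14.
Insert 423: h=15, slot 15 empty → index 15.
Insert 362: h=2, slot 2 empty → index 2.
Insert 257: h=10, slot 10 empty → index 10.
Insert 895: h=3, slot 3 empty → index 3.
Insert 494: h=7, slot 7 empty → index 7.
Insert 283: h=3, slot 3 occupied → index 4.
Insert 86: h=7, slot 7 occupied → index 8.
Insert 181: h=3, slots 3,4 occupied → index 5.
Insert 375: h=7, slots 7,8 occupied → index 9.
Insert 387: h=9, slots 9,10 occupied → index 11.
Insert 128: h=14, slots 14,15 occupied → index 16.
Table: [_, _, 362, 895, 283, 181, _, 494, 86, 375, 257, 387, _, _, 77, 423, 128]
Lookup 181: h=3, probe 3,4,5 → found at 5.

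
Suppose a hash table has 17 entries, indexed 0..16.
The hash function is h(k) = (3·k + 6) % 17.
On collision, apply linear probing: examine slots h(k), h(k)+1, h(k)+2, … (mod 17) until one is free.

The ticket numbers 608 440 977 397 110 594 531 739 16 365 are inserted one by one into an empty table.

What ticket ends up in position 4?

Insert 608: h=11, slot 11 empty => index 11.
Insert 440: h=0, slot 0 empty => index 0.
Insert 977: h=13, slot 13 empty => index 13.
Insert 397: h=7, slot 7 empty => index 7.
Insert 110: h=13, slot 13 occupied => index 14.
Insert 594: h=3, slot 3 empty => index 3.
Insert 531: h=1, slot 1 empty => index 1.
Insert 739: h=13, slots 13,14 occupied => index 15.
Insert 16: h=3, slot 3 occupied => index 4.
Insert 365: h=13, slots 13,14,15 occupied => index 16.
Table: [440, 531, ., 594, 16, ., ., 397, ., ., ., 608, ., 977, 110, 739, 365]

16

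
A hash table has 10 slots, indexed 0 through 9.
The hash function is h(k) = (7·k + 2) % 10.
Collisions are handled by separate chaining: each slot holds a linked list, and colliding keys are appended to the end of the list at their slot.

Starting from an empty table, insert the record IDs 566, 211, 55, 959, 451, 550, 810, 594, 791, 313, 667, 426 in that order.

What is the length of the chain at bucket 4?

2

566 → bucket 4
211 → bucket 9
55 → bucket 7
959 → bucket 5
451 → bucket 9 (collision)
550 → bucket 2
810 → bucket 2 (collision)
594 → bucket 0
791 → bucket 9 (collision)
313 → bucket 3
667 → bucket 1
426 → bucket 4 (collision)
Final buckets:
0: 594
1: 667
2: 550 -> 810
3: 313
4: 566 -> 426
5: 959
6: —
7: 55
8: —
9: 211 -> 451 -> 791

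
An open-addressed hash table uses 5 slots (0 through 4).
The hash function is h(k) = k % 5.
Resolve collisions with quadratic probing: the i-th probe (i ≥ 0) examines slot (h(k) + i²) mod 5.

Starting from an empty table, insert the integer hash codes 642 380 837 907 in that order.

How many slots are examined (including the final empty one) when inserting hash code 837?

2

642: h=2 → slot 2
380: h=0 → slot 0
837: h=2, probe 2,3 → slot 3
907: h=2, probe 2,3,1 → slot 1
Table: [380, 907, 642, 837, -]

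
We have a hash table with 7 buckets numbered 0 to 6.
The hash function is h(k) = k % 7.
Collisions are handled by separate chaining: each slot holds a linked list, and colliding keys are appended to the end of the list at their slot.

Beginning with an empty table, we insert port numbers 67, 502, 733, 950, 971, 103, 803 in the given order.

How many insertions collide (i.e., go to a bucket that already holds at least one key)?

5

67 -> bucket 4
502 -> bucket 5
733 -> bucket 5 (collision)
950 -> bucket 5 (collision)
971 -> bucket 5 (collision)
103 -> bucket 5 (collision)
803 -> bucket 5 (collision)
Final buckets:
0: _
1: _
2: _
3: _
4: 67
5: 502 -> 733 -> 950 -> 971 -> 103 -> 803
6: _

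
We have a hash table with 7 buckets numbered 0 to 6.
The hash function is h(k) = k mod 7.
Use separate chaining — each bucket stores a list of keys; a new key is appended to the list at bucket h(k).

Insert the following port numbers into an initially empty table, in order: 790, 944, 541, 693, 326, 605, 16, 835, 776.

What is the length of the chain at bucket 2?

3

Insert 790: h=6, bucket 6 empty -> new chain.
Insert 944: h=6, bucket 6 nonempty -> append to chain.
Insert 541: h=2, bucket 2 empty -> new chain.
Insert 693: h=0, bucket 0 empty -> new chain.
Insert 326: h=4, bucket 4 empty -> new chain.
Insert 605: h=3, bucket 3 empty -> new chain.
Insert 16: h=2, bucket 2 nonempty -> append to chain.
Insert 835: h=2, bucket 2 nonempty -> append to chain.
Insert 776: h=6, bucket 6 nonempty -> append to chain.
Final buckets:
0: 693
1: -
2: 541 -> 16 -> 835
3: 605
4: 326
5: -
6: 790 -> 944 -> 776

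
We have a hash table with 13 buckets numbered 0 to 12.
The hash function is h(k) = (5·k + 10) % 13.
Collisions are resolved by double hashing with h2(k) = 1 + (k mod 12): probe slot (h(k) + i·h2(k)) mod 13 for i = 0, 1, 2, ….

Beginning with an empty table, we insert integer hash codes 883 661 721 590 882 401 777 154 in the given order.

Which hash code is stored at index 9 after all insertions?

Insert 883: h=5, slot 5 empty -> index 5.
Insert 661: h=0, slot 0 empty -> index 0.
Insert 721: h=1, slot 1 empty -> index 1.
Insert 590: h=9, slot 9 empty -> index 9.
Insert 882: h=0, h2=7, slot 0 occupied -> index 7.
Insert 401: h=0, h2=6, slot 0 occupied -> index 6.
Insert 777: h=8, slot 8 empty -> index 8.
Insert 154: h=0, h2=11, slot 0 occupied -> index 11.
Table: [661, 721, —, —, —, 883, 401, 882, 777, 590, —, 154, —]

590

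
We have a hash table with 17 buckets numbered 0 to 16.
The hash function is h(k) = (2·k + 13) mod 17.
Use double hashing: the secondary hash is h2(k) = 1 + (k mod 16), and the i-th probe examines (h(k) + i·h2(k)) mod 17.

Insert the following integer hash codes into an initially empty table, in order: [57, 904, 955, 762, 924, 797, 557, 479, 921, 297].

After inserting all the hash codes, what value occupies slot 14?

57: h=8 -> slot 8
904: h=2 -> slot 2
955: h=2, h2=12, probe 2,14 -> slot 14
762: h=7 -> slot 7
924: h=8, h2=13, probe 8,4 -> slot 4
797: h=9 -> slot 9
557: h=5 -> slot 5
479: h=2, h2=16, probe 2,1 -> slot 1
921: h=2, h2=10, probe 2,12 -> slot 12
297: h=12, h2=10, probe 12,5,15 -> slot 15
Table: [∅, 479, 904, ∅, 924, 557, ∅, 762, 57, 797, ∅, ∅, 921, ∅, 955, 297, ∅]

955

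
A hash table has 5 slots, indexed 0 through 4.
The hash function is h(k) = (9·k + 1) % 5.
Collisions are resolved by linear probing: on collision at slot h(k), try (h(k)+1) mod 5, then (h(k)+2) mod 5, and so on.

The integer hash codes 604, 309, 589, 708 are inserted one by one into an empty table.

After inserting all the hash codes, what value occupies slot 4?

589

Insert 604: h=2, slot 2 empty → index 2.
Insert 309: h=2, slot 2 occupied → index 3.
Insert 589: h=2, slots 2,3 occupied → index 4.
Insert 708: h=3, slots 3,4 occupied → index 0.
Table: [708, -, 604, 309, 589]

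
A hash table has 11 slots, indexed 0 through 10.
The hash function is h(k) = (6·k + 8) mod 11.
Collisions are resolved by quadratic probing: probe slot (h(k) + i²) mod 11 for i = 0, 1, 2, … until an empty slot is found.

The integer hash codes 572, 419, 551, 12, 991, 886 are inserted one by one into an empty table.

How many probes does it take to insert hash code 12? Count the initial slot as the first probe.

572 hashes to 8; slot 8 is free => place at 8.
419 hashes to 3; slot 3 is free => place at 3.
551 hashes to 3; 3 taken => place at 4.
12 hashes to 3; 3,4 taken => place at 7.
991 hashes to 3; 3,4,7 taken => place at 1.
886 hashes to 0; slot 0 is free => place at 0.
Table: [886, 991, -, 419, 551, -, -, 12, 572, -, -]

3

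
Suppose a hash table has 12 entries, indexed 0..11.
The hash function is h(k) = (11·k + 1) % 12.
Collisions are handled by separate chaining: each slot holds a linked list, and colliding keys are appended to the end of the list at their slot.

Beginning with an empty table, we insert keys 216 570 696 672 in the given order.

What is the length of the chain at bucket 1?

Insert 216: h=1, bucket 1 empty → new chain.
Insert 570: h=7, bucket 7 empty → new chain.
Insert 696: h=1, bucket 1 nonempty → append to chain.
Insert 672: h=1, bucket 1 nonempty → append to chain.
Final buckets:
0: ∅
1: 216 -> 696 -> 672
2: ∅
3: ∅
4: ∅
5: ∅
6: ∅
7: 570
8: ∅
9: ∅
10: ∅
11: ∅

3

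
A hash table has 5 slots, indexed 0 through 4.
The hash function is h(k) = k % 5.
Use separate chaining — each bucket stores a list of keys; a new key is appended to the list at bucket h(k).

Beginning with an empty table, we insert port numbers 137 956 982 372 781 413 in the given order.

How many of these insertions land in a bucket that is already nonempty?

Insert 137: h=2, bucket 2 empty → new chain.
Insert 956: h=1, bucket 1 empty → new chain.
Insert 982: h=2, bucket 2 nonempty → append to chain.
Insert 372: h=2, bucket 2 nonempty → append to chain.
Insert 781: h=1, bucket 1 nonempty → append to chain.
Insert 413: h=3, bucket 3 empty → new chain.
Final buckets:
0: ∅
1: 956 -> 781
2: 137 -> 982 -> 372
3: 413
4: ∅

3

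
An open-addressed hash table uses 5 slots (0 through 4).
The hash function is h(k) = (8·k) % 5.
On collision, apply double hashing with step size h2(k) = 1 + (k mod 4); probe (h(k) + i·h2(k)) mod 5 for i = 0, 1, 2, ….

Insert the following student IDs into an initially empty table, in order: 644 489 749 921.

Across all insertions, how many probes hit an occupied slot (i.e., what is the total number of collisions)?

3

Insert 644: h=2, slot 2 empty -> index 2.
Insert 489: h=2, h2=2, slot 2 occupied -> index 4.
Insert 749: h=2, h2=2, slots 2,4 occupied -> index 1.
Insert 921: h=3, slot 3 empty -> index 3.
Table: [_, 749, 644, 921, 489]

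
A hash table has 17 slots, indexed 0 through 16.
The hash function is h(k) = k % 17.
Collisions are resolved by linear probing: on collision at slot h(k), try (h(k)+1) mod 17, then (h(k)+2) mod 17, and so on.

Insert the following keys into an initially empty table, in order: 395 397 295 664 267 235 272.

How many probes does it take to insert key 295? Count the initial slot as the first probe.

2

395: h=4 => slot 4
397: h=6 => slot 6
295: h=6, probe 6,7 => slot 7
664: h=1 => slot 1
267: h=12 => slot 12
235: h=14 => slot 14
272: h=0 => slot 0
Table: [272, 664, _, _, 395, _, 397, 295, _, _, _, _, 267, _, 235, _, _]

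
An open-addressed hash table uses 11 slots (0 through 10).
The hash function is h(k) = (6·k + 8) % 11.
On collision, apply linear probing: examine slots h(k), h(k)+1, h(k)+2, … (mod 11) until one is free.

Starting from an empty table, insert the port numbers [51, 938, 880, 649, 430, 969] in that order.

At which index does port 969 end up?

51 hashes to 6; slot 6 is free -> place at 6.
938 hashes to 4; slot 4 is free -> place at 4.
880 hashes to 8; slot 8 is free -> place at 8.
649 hashes to 8; 8 taken -> place at 9.
430 hashes to 3; slot 3 is free -> place at 3.
969 hashes to 3; 3,4 taken -> place at 5.
Table: [∅, ∅, ∅, 430, 938, 969, 51, ∅, 880, 649, ∅]

5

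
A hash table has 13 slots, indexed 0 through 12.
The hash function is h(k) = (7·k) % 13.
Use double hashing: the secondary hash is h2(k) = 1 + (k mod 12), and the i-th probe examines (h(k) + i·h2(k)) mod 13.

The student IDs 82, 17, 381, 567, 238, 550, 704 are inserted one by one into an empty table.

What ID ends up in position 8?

82: h=2 → slot 2
17: h=2, h2=6, probe 2,8 → slot 8
381: h=2, h2=10, probe 2,12 → slot 12
567: h=4 → slot 4
238: h=2, h2=11, probe 2,0 → slot 0
550: h=2, h2=11, probe 2,0,11 → slot 11
704: h=1 → slot 1
Table: [238, 704, 82, -, 567, -, -, -, 17, -, -, 550, 381]

17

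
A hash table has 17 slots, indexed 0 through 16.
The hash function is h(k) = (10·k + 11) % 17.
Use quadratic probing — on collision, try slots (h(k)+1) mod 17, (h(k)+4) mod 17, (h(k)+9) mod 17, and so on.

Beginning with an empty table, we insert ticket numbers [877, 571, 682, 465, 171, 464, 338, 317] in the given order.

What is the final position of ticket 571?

877 hashes to 9; slot 9 is free → place at 9.
571 hashes to 9; 9 taken → place at 10.
682 hashes to 14; slot 14 is free → place at 14.
465 hashes to 3; slot 3 is free → place at 3.
171 hashes to 4; slot 4 is free → place at 4.
464 hashes to 10; 10 taken → place at 11.
338 hashes to 8; slot 8 is free → place at 8.
317 hashes to 2; slot 2 is free → place at 2.
Table: [_, _, 317, 465, 171, _, _, _, 338, 877, 571, 464, _, _, 682, _, _]

10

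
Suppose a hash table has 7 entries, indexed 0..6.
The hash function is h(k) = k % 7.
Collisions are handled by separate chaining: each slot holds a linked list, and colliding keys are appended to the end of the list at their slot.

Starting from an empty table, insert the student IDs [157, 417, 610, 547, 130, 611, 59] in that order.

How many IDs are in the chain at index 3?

157 → bucket 3
417 → bucket 4
610 → bucket 1
547 → bucket 1 (collision)
130 → bucket 4 (collision)
611 → bucket 2
59 → bucket 3 (collision)
Final buckets:
0: ∅
1: 610 -> 547
2: 611
3: 157 -> 59
4: 417 -> 130
5: ∅
6: ∅

2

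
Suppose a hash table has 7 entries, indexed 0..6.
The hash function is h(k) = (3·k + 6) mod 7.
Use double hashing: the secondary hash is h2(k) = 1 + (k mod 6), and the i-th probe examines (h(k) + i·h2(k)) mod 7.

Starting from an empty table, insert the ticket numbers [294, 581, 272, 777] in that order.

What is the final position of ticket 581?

294 hashes to 6; slot 6 is free -> place at 6.
581 hashes to 6, h2=6; 6 taken -> place at 5.
272 hashes to 3; slot 3 is free -> place at 3.
777 hashes to 6, h2=4; 6,3 taken -> place at 0.
Table: [777, ., ., 272, ., 581, 294]

5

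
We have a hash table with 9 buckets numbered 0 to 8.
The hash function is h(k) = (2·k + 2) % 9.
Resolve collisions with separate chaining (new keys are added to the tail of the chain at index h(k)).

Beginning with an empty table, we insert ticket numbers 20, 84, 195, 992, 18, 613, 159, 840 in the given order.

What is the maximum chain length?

2

Insert 20: h=6, bucket 6 empty -> new chain.
Insert 84: h=8, bucket 8 empty -> new chain.
Insert 195: h=5, bucket 5 empty -> new chain.
Insert 992: h=6, bucket 6 nonempty -> append to chain.
Insert 18: h=2, bucket 2 empty -> new chain.
Insert 613: h=4, bucket 4 empty -> new chain.
Insert 159: h=5, bucket 5 nonempty -> append to chain.
Insert 840: h=8, bucket 8 nonempty -> append to chain.
Final buckets:
0: ∅
1: ∅
2: 18
3: ∅
4: 613
5: 195 -> 159
6: 20 -> 992
7: ∅
8: 84 -> 840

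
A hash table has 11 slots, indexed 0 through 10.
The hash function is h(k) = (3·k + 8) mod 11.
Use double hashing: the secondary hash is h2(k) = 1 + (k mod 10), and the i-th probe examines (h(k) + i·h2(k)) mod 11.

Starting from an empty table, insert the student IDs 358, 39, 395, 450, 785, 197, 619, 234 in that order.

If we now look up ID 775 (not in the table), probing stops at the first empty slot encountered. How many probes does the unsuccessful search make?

358: h=4 -> slot 4
39: h=4, h2=10, probe 4,3 -> slot 3
395: h=5 -> slot 5
450: h=5, h2=1, probe 5,6 -> slot 6
785: h=9 -> slot 9
197: h=5, h2=8, probe 5,2 -> slot 2
619: h=6, h2=10, probe 6,5,4,3,2,1 -> slot 1
234: h=6, h2=5, probe 6,0 -> slot 0
Table: [234, 619, 197, 39, 358, 395, 450, ., ., 785, .]
Lookup 775: h=1, h2=6, probe 1,7 → slot 7 empty, not found.

2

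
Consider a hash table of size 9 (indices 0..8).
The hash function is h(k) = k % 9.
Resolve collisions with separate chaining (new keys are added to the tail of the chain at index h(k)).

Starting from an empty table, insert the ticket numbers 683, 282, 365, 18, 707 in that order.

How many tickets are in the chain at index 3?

683 -> bucket 8
282 -> bucket 3
365 -> bucket 5
18 -> bucket 0
707 -> bucket 5 (collision)
Final buckets:
0: 18
1: _
2: _
3: 282
4: _
5: 365 -> 707
6: _
7: _
8: 683

1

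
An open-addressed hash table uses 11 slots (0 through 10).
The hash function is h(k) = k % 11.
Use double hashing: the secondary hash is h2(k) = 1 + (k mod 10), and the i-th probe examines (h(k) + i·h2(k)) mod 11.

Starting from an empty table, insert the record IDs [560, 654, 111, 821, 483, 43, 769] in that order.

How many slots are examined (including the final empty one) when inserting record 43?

4

560 hashes to 10; slot 10 is free -> place at 10.
654 hashes to 5; slot 5 is free -> place at 5.
111 hashes to 1; slot 1 is free -> place at 1.
821 hashes to 7; slot 7 is free -> place at 7.
483 hashes to 10, h2=4; 10 taken -> place at 3.
43 hashes to 10, h2=4; 10,3,7 taken -> place at 0.
769 hashes to 10, h2=10; 10 taken -> place at 9.
Table: [43, 111, ∅, 483, ∅, 654, ∅, 821, ∅, 769, 560]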